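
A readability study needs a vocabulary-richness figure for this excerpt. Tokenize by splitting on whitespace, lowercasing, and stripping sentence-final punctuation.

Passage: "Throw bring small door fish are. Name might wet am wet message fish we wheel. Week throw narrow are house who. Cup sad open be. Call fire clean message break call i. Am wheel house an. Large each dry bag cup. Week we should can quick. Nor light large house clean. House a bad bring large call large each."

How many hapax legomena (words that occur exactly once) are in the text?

22

Frequencies: house:4, large:4, call:3, throw:2, bring:2, fish:2, are:2, wet:2, am:2, message:2, we:2, wheel:2, week:2, cup:2, clean:2, each:2, small:1, door:1, name:1, might:1, … (18 more, each freq 1)
Hapax (freq=1): a, an, bad, bag, be, break, can, door, dry, fire, i, light, might, name, narrow, nor, open, quick, sad, should, small, who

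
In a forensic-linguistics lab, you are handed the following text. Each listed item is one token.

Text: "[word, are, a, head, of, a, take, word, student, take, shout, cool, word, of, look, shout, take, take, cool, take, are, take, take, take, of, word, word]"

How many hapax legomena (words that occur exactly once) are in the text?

Frequencies: take:8, word:5, of:3, are:2, a:2, shout:2, cool:2, head:1, student:1, look:1
Hapax (freq=1): head, look, student

3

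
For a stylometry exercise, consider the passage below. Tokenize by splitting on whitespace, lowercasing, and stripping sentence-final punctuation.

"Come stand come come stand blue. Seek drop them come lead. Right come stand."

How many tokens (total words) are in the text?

14

Tokens: come, stand, come, come, stand, blue, seek, drop, them, come, lead, right, come, stand
N = 14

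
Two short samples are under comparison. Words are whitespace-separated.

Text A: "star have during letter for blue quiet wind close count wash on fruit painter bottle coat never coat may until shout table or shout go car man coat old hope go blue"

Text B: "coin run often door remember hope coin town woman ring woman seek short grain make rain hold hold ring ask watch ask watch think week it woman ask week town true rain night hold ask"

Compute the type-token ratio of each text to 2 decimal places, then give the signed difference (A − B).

TTR(A) = 27/32 = 0.84
TTR(B) = 22/35 = 0.63
Difference = 0.84 − 0.63 = 0.21

0.21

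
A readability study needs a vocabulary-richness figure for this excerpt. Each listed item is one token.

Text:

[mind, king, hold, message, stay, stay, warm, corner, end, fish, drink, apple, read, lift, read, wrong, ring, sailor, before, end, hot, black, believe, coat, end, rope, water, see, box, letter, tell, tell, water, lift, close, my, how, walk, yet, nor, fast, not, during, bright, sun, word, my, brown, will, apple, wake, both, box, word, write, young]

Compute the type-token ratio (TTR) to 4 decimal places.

0.8036

N = 56 tokens, V = 45 types.
TTR = V / N = 45 / 56 = 0.8036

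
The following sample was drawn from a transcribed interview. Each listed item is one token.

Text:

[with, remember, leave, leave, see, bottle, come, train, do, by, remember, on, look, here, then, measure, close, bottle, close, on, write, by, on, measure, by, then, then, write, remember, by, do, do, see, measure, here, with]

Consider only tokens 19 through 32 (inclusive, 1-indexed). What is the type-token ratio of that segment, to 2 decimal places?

0.57

Segment tokens 19–32: close, on, write, by, on, measure, by, then, then, write, remember, by, do, do
Segment N = 14, segment V = 8.
TTR = 8 / 14 = 0.57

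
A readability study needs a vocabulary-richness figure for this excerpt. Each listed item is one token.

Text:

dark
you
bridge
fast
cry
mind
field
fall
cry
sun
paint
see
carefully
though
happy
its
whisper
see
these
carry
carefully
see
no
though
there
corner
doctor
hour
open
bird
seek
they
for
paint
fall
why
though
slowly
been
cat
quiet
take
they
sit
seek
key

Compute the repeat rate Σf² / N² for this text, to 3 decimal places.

Frequencies: see:3, though:3, cry:2, fall:2, paint:2, carefully:2, seek:2, they:2, dark:1, you:1, bridge:1, fast:1, mind:1, field:1, sun:1, happy:1, its:1, whisper:1, these:1, carry:1, … (16 more, each freq 1)
Σf² = 70; N² = 2116
Repeat rate = 70 / 2116 = 0.033

0.033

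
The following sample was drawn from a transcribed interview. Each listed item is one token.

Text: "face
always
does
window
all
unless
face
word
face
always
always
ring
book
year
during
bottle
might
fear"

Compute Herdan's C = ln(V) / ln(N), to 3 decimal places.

N = 18, V = 14.
ln(V) = 2.639057, ln(N) = 2.890372
C = 2.639057 / 2.890372 = 0.913

0.913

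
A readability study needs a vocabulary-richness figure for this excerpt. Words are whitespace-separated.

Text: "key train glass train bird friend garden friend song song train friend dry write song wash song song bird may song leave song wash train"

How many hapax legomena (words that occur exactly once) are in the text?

Frequencies: song:7, train:4, friend:3, bird:2, wash:2, key:1, glass:1, garden:1, dry:1, write:1, may:1, leave:1
Hapax (freq=1): dry, garden, glass, key, leave, may, write

7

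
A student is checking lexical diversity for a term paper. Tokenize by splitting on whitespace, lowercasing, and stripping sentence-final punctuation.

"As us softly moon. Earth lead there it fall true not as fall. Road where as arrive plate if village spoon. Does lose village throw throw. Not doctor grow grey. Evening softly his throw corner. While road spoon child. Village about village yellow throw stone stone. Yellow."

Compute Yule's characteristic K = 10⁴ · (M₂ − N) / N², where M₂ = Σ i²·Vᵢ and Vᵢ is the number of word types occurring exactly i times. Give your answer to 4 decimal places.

Frequencies: village:4, throw:4, as:3, softly:2, fall:2, not:2, road:2, spoon:2, yellow:2, stone:2, us:1, moon:1, earth:1, lead:1, there:1, it:1, true:1, where:1, arrive:1, plate:1, … (12 more, each freq 1)
N = 47. Frequency spectrum: V_1=22, V_2=7, V_3=1, V_4=2
M₂ = 1²·22 + 2²·7 + 3²·1 + 4²·2 = 91
K = 10000 × (91 − 47) / 47² = 199.1852

199.1852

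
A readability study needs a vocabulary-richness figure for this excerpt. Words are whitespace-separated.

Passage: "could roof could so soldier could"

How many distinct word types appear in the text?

Distinct types: {could, roof, so, soldier}
V = 4

4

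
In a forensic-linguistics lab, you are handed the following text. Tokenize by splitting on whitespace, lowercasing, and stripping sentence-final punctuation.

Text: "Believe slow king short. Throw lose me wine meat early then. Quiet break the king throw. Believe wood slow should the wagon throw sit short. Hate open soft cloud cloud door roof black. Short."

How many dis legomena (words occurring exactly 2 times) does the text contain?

Frequencies: short:3, throw:3, believe:2, slow:2, king:2, the:2, cloud:2, lose:1, me:1, wine:1, meat:1, early:1, then:1, quiet:1, break:1, wood:1, should:1, wagon:1, sit:1, hate:1, … (5 more, each freq 1)
Words with frequency 2: believe, cloud, king, slow, the

5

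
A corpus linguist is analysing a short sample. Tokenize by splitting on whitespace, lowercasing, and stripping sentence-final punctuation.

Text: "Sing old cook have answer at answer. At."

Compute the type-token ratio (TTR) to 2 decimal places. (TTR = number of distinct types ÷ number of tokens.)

0.75

N = 8 tokens, V = 6 types.
TTR = V / N = 6 / 8 = 0.75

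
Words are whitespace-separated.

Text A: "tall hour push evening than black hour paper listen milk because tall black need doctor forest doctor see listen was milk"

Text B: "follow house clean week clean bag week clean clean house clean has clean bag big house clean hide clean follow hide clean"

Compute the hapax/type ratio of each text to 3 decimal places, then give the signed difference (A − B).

0.350

A: hapax=9, V=15, ratio=0.600
B: hapax=2, V=8, ratio=0.250
Difference = 0.600 − 0.250 = 0.350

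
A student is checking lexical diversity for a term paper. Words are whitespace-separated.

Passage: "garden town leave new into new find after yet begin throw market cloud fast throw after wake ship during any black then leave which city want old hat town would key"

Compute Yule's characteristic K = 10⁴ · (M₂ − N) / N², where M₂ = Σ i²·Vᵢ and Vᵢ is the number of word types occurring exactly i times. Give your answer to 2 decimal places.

Frequencies: town:2, leave:2, new:2, after:2, throw:2, garden:1, into:1, find:1, yet:1, begin:1, market:1, cloud:1, fast:1, wake:1, ship:1, during:1, any:1, black:1, then:1, which:1, … (6 more, each freq 1)
N = 31. Frequency spectrum: V_1=21, V_2=5
M₂ = 1²·21 + 2²·5 = 41
K = 10000 × (41 − 31) / 31² = 104.06

104.06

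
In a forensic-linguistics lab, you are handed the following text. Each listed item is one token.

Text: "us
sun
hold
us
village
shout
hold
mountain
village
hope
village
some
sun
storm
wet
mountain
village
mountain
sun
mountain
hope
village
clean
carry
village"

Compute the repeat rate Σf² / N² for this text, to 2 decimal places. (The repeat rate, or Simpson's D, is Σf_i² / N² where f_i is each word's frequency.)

0.13

Frequencies: village:6, mountain:4, sun:3, us:2, hold:2, hope:2, shout:1, some:1, storm:1, wet:1, clean:1, carry:1
Σf² = 79; N² = 625
Repeat rate = 79 / 625 = 0.13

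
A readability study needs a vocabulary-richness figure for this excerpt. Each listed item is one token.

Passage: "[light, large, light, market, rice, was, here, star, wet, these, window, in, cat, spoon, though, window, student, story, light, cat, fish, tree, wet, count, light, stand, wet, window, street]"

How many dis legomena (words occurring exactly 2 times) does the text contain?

Frequencies: light:4, wet:3, window:3, cat:2, large:1, market:1, rice:1, was:1, here:1, star:1, these:1, in:1, spoon:1, though:1, student:1, story:1, fish:1, tree:1, count:1, stand:1, … (1 more, each freq 1)
Words with frequency 2: cat

1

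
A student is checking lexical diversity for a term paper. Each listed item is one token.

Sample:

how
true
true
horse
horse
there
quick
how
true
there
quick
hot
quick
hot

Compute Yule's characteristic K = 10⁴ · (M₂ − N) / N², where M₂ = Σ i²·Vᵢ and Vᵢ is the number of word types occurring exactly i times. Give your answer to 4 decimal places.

1020.4082

Frequencies: true:3, quick:3, how:2, horse:2, there:2, hot:2
N = 14. Frequency spectrum: V_2=4, V_3=2
M₂ = 2²·4 + 3²·2 = 34
K = 10000 × (34 − 14) / 14² = 1020.4082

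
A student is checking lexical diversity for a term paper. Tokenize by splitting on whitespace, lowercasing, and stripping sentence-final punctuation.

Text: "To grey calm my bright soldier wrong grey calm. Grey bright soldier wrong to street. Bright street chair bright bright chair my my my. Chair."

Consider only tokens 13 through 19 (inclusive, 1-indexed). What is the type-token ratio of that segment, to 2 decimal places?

Segment tokens 13–19: wrong, to, street, bright, street, chair, bright
Segment N = 7, segment V = 5.
TTR = 5 / 7 = 0.71

0.71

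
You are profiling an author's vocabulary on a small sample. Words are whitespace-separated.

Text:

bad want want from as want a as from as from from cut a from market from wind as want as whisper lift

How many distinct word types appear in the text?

10

Distinct types: {a, as, bad, cut, from, lift, market, want, whisper, wind}
V = 10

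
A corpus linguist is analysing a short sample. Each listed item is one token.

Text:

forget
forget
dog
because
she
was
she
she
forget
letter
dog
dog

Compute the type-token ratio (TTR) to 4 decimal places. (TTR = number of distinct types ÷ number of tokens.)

0.5000

N = 12 tokens, V = 6 types.
TTR = V / N = 6 / 12 = 0.5000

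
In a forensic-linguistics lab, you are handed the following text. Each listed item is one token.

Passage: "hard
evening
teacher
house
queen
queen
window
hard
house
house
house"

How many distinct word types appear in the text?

Distinct types: {evening, hard, house, queen, teacher, window}
V = 6

6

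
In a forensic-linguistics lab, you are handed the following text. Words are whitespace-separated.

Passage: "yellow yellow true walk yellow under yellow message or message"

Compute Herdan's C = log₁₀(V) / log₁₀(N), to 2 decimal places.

0.78

N = 10, V = 6.
log₁₀(V) = 0.778151, log₁₀(N) = 1.000000
C = 0.778151 / 1.000000 = 0.78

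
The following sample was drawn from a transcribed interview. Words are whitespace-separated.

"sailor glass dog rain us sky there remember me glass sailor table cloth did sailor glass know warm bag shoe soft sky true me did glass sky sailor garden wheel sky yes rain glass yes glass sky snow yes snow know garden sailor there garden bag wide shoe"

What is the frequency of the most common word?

6

Frequencies: glass:6, sailor:5, sky:5, garden:3, yes:3, rain:2, there:2, me:2, did:2, know:2, bag:2, shoe:2, snow:2, dog:1, us:1, remember:1, table:1, cloth:1, warm:1, soft:1, … (3 more, each freq 1)
Most common: 'glass' with frequency 6.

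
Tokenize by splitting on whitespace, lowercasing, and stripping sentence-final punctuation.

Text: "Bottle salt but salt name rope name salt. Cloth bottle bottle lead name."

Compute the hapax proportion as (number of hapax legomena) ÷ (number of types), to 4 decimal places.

0.5714

Frequencies: bottle:3, salt:3, name:3, but:1, rope:1, cloth:1, lead:1
Hapax count = 4; type count = 7.
Ratio = 4 / 7 = 0.5714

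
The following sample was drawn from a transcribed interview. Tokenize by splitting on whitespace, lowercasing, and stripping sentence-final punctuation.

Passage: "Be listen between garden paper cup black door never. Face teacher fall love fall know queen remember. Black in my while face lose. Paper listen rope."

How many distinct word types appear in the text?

21

Distinct types: {be, between, black, cup, door, face, fall, garden, in, know, listen, lose, love, my, never, paper, queen, remember, rope, teacher, while}
V = 21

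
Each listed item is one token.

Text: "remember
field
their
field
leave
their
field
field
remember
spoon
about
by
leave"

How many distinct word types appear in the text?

7

Distinct types: {about, by, field, leave, remember, spoon, their}
V = 7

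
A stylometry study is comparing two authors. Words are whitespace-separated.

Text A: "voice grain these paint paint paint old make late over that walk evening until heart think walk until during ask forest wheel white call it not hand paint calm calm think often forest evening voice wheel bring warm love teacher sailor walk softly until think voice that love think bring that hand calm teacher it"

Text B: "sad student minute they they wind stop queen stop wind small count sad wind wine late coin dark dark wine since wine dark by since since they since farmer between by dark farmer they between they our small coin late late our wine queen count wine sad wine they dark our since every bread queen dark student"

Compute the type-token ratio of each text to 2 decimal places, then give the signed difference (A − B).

0.21

TTR(A) = 31/55 = 0.56
TTR(B) = 20/57 = 0.35
Difference = 0.56 − 0.35 = 0.21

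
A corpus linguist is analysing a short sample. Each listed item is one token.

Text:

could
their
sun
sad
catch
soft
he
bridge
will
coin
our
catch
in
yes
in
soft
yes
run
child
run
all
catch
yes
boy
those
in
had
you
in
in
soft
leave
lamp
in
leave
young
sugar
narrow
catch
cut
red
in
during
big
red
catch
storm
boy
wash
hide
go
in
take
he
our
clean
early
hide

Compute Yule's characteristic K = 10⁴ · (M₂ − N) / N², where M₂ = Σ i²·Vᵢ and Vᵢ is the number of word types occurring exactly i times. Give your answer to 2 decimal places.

Frequencies: in:8, catch:5, soft:3, yes:3, he:2, our:2, run:2, boy:2, leave:2, red:2, hide:2, could:1, their:1, sun:1, sad:1, bridge:1, will:1, coin:1, child:1, all:1, … (16 more, each freq 1)
N = 58. Frequency spectrum: V_1=25, V_2=7, V_3=2, V_5=1, V_8=1
M₂ = 1²·25 + 2²·7 + 3²·2 + 5²·1 + 8²·1 = 160
K = 10000 × (160 − 58) / 58² = 303.21

303.21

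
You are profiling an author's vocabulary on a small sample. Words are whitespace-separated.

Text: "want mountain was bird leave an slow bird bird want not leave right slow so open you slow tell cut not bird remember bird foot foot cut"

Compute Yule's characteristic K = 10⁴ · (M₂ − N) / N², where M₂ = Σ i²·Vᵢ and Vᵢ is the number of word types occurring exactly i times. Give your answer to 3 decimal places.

493.827

Frequencies: bird:5, slow:3, want:2, leave:2, not:2, cut:2, foot:2, mountain:1, was:1, an:1, right:1, so:1, open:1, you:1, tell:1, remember:1
N = 27. Frequency spectrum: V_1=9, V_2=5, V_3=1, V_5=1
M₂ = 1²·9 + 2²·5 + 3²·1 + 5²·1 = 63
K = 10000 × (63 − 27) / 27² = 493.827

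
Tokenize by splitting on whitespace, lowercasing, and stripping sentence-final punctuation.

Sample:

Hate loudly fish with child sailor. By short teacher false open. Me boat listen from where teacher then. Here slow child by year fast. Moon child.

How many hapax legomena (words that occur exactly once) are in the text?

19

Frequencies: child:3, by:2, teacher:2, hate:1, loudly:1, fish:1, with:1, sailor:1, short:1, false:1, open:1, me:1, boat:1, listen:1, from:1, where:1, then:1, here:1, slow:1, year:1, … (2 more, each freq 1)
Hapax (freq=1): boat, false, fast, fish, from, hate, here, listen, loudly, me, moon, open, sailor, short, slow, then, where, with, year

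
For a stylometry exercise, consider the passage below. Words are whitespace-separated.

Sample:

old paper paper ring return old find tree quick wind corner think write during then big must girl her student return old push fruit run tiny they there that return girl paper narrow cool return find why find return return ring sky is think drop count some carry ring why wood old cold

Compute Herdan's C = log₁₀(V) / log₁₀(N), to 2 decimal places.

0.90

N = 53, V = 36.
log₁₀(V) = 1.556303, log₁₀(N) = 1.724276
C = 1.556303 / 1.724276 = 0.90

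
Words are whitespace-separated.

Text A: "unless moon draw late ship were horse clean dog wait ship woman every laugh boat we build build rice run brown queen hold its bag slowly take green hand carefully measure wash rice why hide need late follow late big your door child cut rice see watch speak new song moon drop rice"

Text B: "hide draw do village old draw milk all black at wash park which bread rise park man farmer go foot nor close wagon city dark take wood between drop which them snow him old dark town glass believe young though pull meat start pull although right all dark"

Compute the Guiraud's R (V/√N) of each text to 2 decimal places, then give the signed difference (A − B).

A: V=45, N=53, R=6.18
B: V=40, N=48, R=5.77
Difference = 6.18 − 5.77 = 0.41

0.41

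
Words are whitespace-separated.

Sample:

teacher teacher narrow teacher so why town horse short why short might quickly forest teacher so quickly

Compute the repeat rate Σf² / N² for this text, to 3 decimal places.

Frequencies: teacher:4, so:2, why:2, short:2, quickly:2, narrow:1, town:1, horse:1, might:1, forest:1
Σf² = 37; N² = 289
Repeat rate = 37 / 289 = 0.128

0.128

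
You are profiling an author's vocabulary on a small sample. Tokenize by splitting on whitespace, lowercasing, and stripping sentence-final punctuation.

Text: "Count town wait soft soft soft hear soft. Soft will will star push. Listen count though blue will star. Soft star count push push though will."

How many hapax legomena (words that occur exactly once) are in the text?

5

Frequencies: soft:6, will:4, count:3, star:3, push:3, though:2, town:1, wait:1, hear:1, listen:1, blue:1
Hapax (freq=1): blue, hear, listen, town, wait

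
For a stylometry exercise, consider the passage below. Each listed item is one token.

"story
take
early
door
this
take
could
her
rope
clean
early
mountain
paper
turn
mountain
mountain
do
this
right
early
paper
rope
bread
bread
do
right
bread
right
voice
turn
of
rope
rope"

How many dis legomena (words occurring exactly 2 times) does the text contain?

Frequencies: rope:4, early:3, mountain:3, right:3, bread:3, take:2, this:2, paper:2, turn:2, do:2, story:1, door:1, could:1, her:1, clean:1, voice:1, of:1
Words with frequency 2: do, paper, take, this, turn

5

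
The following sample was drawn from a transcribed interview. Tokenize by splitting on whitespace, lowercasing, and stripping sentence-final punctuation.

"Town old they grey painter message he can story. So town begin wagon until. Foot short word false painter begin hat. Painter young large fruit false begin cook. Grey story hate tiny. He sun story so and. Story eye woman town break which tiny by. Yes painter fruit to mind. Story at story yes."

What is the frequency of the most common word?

Frequencies: story:6, painter:4, town:3, begin:3, grey:2, he:2, so:2, false:2, fruit:2, tiny:2, yes:2, old:1, they:1, message:1, can:1, wagon:1, until:1, foot:1, short:1, word:1, … (15 more, each freq 1)
Most common: 'story' with frequency 6.

6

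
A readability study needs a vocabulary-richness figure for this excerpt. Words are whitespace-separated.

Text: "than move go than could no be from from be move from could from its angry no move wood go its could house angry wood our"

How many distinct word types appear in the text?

Distinct types: {angry, be, could, from, go, house, its, move, no, our, than, wood}
V = 12

12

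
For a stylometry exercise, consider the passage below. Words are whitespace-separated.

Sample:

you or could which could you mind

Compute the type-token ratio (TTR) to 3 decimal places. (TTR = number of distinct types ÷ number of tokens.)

N = 7 tokens, V = 5 types.
TTR = V / N = 5 / 7 = 0.714

0.714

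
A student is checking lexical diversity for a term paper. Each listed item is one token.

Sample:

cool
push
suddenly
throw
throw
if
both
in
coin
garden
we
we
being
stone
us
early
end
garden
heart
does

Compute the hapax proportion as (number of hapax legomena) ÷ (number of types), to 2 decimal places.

Frequencies: throw:2, garden:2, we:2, cool:1, push:1, suddenly:1, if:1, both:1, in:1, coin:1, being:1, stone:1, us:1, early:1, end:1, heart:1, does:1
Hapax count = 14; type count = 17.
Ratio = 14 / 17 = 0.82

0.82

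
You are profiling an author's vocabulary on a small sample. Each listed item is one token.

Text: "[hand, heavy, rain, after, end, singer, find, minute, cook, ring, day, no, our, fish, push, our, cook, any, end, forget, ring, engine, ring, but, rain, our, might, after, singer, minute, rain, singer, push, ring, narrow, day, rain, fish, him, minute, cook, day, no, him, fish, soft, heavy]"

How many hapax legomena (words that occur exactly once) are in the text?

Frequencies: rain:4, ring:4, singer:3, minute:3, cook:3, day:3, our:3, fish:3, heavy:2, after:2, end:2, no:2, push:2, him:2, hand:1, find:1, any:1, forget:1, engine:1, but:1, … (3 more, each freq 1)
Hapax (freq=1): any, but, engine, find, forget, hand, might, narrow, soft

9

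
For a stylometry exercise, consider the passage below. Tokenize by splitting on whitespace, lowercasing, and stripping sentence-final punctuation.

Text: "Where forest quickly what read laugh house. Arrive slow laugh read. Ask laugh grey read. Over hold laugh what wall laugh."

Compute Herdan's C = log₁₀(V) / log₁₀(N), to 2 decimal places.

N = 21, V = 14.
log₁₀(V) = 1.146128, log₁₀(N) = 1.322219
C = 1.146128 / 1.322219 = 0.87

0.87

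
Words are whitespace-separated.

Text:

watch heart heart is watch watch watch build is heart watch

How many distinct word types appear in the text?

Distinct types: {build, heart, is, watch}
V = 4

4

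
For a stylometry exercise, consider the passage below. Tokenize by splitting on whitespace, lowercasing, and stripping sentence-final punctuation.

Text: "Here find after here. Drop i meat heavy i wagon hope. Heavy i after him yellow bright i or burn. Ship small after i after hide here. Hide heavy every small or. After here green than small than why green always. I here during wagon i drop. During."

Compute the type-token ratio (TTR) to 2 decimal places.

0.48

N = 48 tokens, V = 23 types.
TTR = V / N = 23 / 48 = 0.48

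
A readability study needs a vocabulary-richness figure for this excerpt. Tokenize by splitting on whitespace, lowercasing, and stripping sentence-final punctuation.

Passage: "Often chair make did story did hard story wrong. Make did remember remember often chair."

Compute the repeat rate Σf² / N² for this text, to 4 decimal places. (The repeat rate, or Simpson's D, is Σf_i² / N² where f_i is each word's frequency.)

0.1378

Frequencies: did:3, often:2, chair:2, make:2, story:2, remember:2, hard:1, wrong:1
Σf² = 31; N² = 225
Repeat rate = 31 / 225 = 0.1378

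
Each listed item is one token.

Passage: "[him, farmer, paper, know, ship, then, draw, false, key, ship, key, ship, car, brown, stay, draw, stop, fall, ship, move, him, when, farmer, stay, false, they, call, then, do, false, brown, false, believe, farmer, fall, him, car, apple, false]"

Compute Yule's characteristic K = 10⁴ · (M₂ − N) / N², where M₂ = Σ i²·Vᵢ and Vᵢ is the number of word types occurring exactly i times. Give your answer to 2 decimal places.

Frequencies: false:5, ship:4, him:3, farmer:3, then:2, draw:2, key:2, car:2, brown:2, stay:2, fall:2, paper:1, know:1, stop:1, move:1, when:1, they:1, call:1, do:1, believe:1, … (1 more, each freq 1)
N = 39. Frequency spectrum: V_1=10, V_2=7, V_3=2, V_4=1, V_5=1
M₂ = 1²·10 + 2²·7 + 3²·2 + 4²·1 + 5²·1 = 97
K = 10000 × (97 − 39) / 39² = 381.33

381.33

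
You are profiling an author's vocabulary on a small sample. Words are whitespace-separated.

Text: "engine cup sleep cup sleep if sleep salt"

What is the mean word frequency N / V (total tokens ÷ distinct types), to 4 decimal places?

N = 8 tokens, V = 5 types.
Mean frequency = N / V = 8 / 5 = 1.6000

1.6000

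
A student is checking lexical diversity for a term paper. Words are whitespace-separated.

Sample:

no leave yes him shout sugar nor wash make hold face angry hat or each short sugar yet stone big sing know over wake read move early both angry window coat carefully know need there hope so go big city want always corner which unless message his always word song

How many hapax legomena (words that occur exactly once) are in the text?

40

Frequencies: sugar:2, angry:2, big:2, know:2, always:2, no:1, leave:1, yes:1, him:1, shout:1, nor:1, wash:1, make:1, hold:1, face:1, hat:1, or:1, each:1, short:1, yet:1, … (25 more, each freq 1)
Hapax (freq=1): both, carefully, city, coat, corner, each, early, face, go, hat, him, his, hold, hope, leave, make, message, move, need, no, nor, or, over, read, short, shout, sing, so, song, stone, there, unless, wake, want, wash, which, window, word, yes, yet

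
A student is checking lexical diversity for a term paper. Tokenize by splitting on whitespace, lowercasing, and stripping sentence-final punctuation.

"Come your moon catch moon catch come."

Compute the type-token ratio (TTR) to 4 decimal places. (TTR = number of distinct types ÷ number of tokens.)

N = 7 tokens, V = 4 types.
TTR = V / N = 4 / 7 = 0.5714

0.5714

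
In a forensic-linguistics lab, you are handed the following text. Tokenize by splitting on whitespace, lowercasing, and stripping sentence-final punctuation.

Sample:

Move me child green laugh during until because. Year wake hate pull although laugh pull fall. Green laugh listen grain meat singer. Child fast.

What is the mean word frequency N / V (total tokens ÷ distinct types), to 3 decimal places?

N = 24 tokens, V = 19 types.
Mean frequency = N / V = 24 / 19 = 1.263

1.263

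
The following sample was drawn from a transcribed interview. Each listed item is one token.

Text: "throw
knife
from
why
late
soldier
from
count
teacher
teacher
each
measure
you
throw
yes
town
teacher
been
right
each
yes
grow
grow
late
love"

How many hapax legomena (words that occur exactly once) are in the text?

Frequencies: teacher:3, throw:2, from:2, late:2, each:2, yes:2, grow:2, knife:1, why:1, soldier:1, count:1, measure:1, you:1, town:1, been:1, right:1, love:1
Hapax (freq=1): been, count, knife, love, measure, right, soldier, town, why, you

10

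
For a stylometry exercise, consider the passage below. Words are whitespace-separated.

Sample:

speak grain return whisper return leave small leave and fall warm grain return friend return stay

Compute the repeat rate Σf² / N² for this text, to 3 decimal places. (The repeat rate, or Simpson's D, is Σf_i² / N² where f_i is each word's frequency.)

0.125

Frequencies: return:4, grain:2, leave:2, speak:1, whisper:1, small:1, and:1, fall:1, warm:1, friend:1, stay:1
Σf² = 32; N² = 256
Repeat rate = 32 / 256 = 0.125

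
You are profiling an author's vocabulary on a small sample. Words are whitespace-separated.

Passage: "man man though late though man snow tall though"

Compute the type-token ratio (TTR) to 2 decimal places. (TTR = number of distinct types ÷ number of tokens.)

N = 9 tokens, V = 5 types.
TTR = V / N = 5 / 9 = 0.56

0.56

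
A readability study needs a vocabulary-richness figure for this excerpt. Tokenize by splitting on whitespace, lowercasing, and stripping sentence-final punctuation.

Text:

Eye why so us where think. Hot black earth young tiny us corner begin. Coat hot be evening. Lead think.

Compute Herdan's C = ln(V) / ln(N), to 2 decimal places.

N = 20, V = 17.
ln(V) = 2.833213, ln(N) = 2.995732
C = 2.833213 / 2.995732 = 0.95

0.95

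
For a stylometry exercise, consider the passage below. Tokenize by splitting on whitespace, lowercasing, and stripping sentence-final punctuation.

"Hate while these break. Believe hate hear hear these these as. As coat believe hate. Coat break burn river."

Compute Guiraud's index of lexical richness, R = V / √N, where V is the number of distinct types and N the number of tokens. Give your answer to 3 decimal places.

N = 19, V = 10.
√N = 4.358899
R = 10 / 4.358899 = 2.294

2.294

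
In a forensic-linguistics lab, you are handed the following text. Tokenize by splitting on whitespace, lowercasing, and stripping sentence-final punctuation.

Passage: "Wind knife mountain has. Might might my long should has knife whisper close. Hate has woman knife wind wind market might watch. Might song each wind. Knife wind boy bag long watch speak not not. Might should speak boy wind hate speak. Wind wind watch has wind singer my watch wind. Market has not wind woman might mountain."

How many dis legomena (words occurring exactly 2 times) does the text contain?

Frequencies: wind:11, might:6, has:5, knife:4, watch:4, speak:3, not:3, mountain:2, my:2, long:2, should:2, hate:2, woman:2, market:2, boy:2, whisper:1, close:1, song:1, each:1, bag:1, … (1 more, each freq 1)
Words with frequency 2: boy, hate, long, market, mountain, my, should, woman

8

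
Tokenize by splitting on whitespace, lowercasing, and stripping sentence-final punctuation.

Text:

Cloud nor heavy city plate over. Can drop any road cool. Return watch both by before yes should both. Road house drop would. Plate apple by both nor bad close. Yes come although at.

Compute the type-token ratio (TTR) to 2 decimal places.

N = 34 tokens, V = 26 types.
TTR = V / N = 26 / 34 = 0.76

0.76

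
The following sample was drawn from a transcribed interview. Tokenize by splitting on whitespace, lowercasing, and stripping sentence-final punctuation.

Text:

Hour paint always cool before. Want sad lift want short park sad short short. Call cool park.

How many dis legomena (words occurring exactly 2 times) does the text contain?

Frequencies: short:3, cool:2, want:2, sad:2, park:2, hour:1, paint:1, always:1, before:1, lift:1, call:1
Words with frequency 2: cool, park, sad, want

4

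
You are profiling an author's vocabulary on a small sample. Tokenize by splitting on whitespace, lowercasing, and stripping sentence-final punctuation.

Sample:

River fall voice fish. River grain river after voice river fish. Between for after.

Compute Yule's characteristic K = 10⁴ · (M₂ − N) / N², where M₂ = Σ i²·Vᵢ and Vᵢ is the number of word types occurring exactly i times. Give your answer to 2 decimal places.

Frequencies: river:4, voice:2, fish:2, after:2, fall:1, grain:1, between:1, for:1
N = 14. Frequency spectrum: V_1=4, V_2=3, V_4=1
M₂ = 1²·4 + 2²·3 + 4²·1 = 32
K = 10000 × (32 − 14) / 14² = 918.37

918.37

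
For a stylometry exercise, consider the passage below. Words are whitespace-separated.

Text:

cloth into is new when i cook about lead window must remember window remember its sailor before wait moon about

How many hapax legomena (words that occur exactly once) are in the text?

14

Frequencies: about:2, window:2, remember:2, cloth:1, into:1, is:1, new:1, when:1, i:1, cook:1, lead:1, must:1, its:1, sailor:1, before:1, wait:1, moon:1
Hapax (freq=1): before, cloth, cook, i, into, is, its, lead, moon, must, new, sailor, wait, when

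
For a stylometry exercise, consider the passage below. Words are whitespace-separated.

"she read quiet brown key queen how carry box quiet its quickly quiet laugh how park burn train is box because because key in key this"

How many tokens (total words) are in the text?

Tokens: she, read, quiet, brown, key, queen, how, carry, box, quiet, its, quickly, quiet, laugh, how, park, burn, train, is, box, because, because, key, in, key, this
N = 26

26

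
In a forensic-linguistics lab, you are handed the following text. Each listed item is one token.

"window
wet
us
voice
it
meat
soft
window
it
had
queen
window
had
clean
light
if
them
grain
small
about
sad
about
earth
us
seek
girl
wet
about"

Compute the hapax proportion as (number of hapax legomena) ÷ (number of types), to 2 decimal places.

0.70

Frequencies: window:3, about:3, wet:2, us:2, it:2, had:2, voice:1, meat:1, soft:1, queen:1, clean:1, light:1, if:1, them:1, grain:1, small:1, sad:1, earth:1, seek:1, girl:1
Hapax count = 14; type count = 20.
Ratio = 14 / 20 = 0.70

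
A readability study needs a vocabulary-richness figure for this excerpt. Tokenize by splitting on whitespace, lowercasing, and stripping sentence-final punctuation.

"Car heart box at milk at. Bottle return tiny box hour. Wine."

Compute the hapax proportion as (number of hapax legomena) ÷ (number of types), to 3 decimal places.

0.800

Frequencies: box:2, at:2, car:1, heart:1, milk:1, bottle:1, return:1, tiny:1, hour:1, wine:1
Hapax count = 8; type count = 10.
Ratio = 8 / 10 = 0.800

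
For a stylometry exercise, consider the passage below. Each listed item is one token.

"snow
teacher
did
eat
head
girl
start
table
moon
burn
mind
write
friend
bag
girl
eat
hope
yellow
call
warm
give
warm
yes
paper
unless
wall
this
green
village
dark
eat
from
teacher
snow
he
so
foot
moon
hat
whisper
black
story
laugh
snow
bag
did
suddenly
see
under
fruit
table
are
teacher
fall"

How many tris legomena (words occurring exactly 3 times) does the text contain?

3

Frequencies: snow:3, teacher:3, eat:3, did:2, girl:2, table:2, moon:2, bag:2, warm:2, head:1, start:1, burn:1, mind:1, write:1, friend:1, hope:1, yellow:1, call:1, give:1, yes:1, … (22 more, each freq 1)
Words with frequency 3: eat, snow, teacher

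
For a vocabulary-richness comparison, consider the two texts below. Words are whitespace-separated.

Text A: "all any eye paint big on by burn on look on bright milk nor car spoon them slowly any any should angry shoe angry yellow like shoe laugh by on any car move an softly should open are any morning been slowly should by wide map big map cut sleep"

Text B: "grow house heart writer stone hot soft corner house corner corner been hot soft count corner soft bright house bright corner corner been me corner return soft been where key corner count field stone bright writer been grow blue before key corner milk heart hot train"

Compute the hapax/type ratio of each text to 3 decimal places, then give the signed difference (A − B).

0.297

A: hapax=23, V=33, ratio=0.697
B: hapax=8, V=20, ratio=0.400
Difference = 0.697 − 0.400 = 0.297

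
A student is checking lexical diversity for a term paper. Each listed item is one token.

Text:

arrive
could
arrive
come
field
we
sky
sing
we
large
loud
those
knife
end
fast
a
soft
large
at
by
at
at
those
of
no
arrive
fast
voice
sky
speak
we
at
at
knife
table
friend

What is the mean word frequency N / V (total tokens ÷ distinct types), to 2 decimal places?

1.57

N = 36 tokens, V = 23 types.
Mean frequency = N / V = 36 / 23 = 1.57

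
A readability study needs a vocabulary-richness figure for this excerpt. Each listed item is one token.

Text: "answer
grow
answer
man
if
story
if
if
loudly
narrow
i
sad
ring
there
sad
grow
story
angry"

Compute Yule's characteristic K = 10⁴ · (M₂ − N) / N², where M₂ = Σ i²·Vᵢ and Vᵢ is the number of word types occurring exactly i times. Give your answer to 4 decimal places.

432.0988

Frequencies: if:3, answer:2, grow:2, story:2, sad:2, man:1, loudly:1, narrow:1, i:1, ring:1, there:1, angry:1
N = 18. Frequency spectrum: V_1=7, V_2=4, V_3=1
M₂ = 1²·7 + 2²·4 + 3²·1 = 32
K = 10000 × (32 − 18) / 18² = 432.0988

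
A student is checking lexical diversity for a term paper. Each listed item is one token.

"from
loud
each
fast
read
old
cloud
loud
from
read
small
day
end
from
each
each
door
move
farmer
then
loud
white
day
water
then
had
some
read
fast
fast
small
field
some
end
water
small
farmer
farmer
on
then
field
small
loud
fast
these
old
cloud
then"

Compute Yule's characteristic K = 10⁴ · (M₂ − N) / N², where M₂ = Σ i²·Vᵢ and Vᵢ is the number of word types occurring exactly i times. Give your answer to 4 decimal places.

373.2639

Frequencies: loud:4, fast:4, small:4, then:4, from:3, each:3, read:3, farmer:3, old:2, cloud:2, day:2, end:2, water:2, some:2, field:2, door:1, move:1, white:1, had:1, on:1, … (1 more, each freq 1)
N = 48. Frequency spectrum: V_1=6, V_2=7, V_3=4, V_4=4
M₂ = 1²·6 + 2²·7 + 3²·4 + 4²·4 = 134
K = 10000 × (134 − 48) / 48² = 373.2639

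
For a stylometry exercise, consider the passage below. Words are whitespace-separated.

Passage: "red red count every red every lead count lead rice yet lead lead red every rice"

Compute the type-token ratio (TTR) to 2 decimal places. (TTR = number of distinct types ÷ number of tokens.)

0.38

N = 16 tokens, V = 6 types.
TTR = V / N = 6 / 16 = 0.38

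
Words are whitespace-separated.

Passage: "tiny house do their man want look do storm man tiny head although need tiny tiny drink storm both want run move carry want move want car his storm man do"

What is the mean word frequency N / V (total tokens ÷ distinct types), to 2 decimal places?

1.72

N = 31 tokens, V = 18 types.
Mean frequency = N / V = 31 / 18 = 1.72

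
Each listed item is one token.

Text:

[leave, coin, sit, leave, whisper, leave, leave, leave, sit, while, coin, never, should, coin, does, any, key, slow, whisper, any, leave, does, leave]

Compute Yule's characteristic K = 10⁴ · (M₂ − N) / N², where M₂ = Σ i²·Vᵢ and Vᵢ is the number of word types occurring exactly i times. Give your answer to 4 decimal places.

Frequencies: leave:7, coin:3, sit:2, whisper:2, does:2, any:2, while:1, never:1, should:1, key:1, slow:1
N = 23. Frequency spectrum: V_1=5, V_2=4, V_3=1, V_7=1
M₂ = 1²·5 + 2²·4 + 3²·1 + 7²·1 = 79
K = 10000 × (79 − 23) / 23² = 1058.6011

1058.6011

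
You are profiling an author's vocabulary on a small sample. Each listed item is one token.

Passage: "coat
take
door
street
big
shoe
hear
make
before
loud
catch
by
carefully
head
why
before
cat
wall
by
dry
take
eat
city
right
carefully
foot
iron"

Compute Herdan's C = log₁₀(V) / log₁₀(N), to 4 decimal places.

0.9513

N = 27, V = 23.
log₁₀(V) = 1.361728, log₁₀(N) = 1.431364
C = 1.361728 / 1.431364 = 0.9513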